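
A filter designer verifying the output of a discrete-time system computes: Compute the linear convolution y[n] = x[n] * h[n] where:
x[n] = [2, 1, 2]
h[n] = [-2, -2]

y[n] = sum_k x[k]*h[n-k]. Output length = len(x) + len(h) - 1 = 3 + 2 - 1 = 4.
y[0] = 2*-2 = -4
y[1] = 1*-2 + 2*-2 = -6
y[2] = 2*-2 + 1*-2 = -6
y[3] = 2*-2 = -4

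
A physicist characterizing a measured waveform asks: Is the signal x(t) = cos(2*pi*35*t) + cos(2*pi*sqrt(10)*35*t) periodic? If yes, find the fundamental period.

f1 = 35 Hz, f2 = 35*sqrt(10) Hz
Ratio f2/f1 = sqrt(10), which is irrational.
Since the frequency ratio is irrational, no common period exists.
The signal is not periodic.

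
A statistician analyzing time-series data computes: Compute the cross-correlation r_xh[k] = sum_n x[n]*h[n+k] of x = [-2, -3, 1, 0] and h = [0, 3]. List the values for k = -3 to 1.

Both sequences indexed from 0 and zero outside their support.
Lags with overlap: k = -3 to 1.
  r_xh[-3] = x[3]*h[0] = 0
  r_xh[-2] = x[2]*h[0] + x[3]*h[1] = 0
  r_xh[-1] = x[1]*h[0] + x[2]*h[1] = 3
  r_xh[0] = x[0]*h[0] + x[1]*h[1] = -9
  r_xh[1] = x[0]*h[1] = -6
r_xh = [0, 0, 3, -9, -6] (for k = -3, ..., 1)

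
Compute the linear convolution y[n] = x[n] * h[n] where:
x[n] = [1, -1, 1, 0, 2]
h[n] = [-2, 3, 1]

y[n] = sum_k x[k]*h[n-k]. Output length = len(x) + len(h) - 1 = 5 + 3 - 1 = 7.
y[0] = 1*-2 = -2
y[1] = -1*-2 + 1*3 = 5
y[2] = 1*-2 + -1*3 + 1*1 = -4
y[3] = 0*-2 + 1*3 + -1*1 = 2
y[4] = 2*-2 + 0*3 + 1*1 = -3
y[5] = 2*3 + 0*1 = 6
y[6] = 2*1 = 2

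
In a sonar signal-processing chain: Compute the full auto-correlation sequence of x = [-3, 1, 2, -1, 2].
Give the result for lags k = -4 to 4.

r_xx[k] = sum_m x[m]*x[m+k], indexed from 0, for k = -4 to 4:
  r_xx[-4] = x[4]*x[0] = -6
  r_xx[-3] = x[3]*x[0] + x[4]*x[1] = 5
  r_xx[-2] = x[2]*x[0] + x[3]*x[1] + x[4]*x[2] = -3
  r_xx[-1] = x[1]*x[0] + x[2]*x[1] + x[3]*x[2] + x[4]*x[3] = -5
  r_xx[0] = x[0]*x[0] + x[1]*x[1] + x[2]*x[2] + x[3]*x[3] + x[4]*x[4] = 19
  r_xx[1] = x[0]*x[1] + x[1]*x[2] + x[2]*x[3] + x[3]*x[4] = -5
  r_xx[2] = x[0]*x[2] + x[1]*x[3] + x[2]*x[4] = -3
  r_xx[3] = x[0]*x[3] + x[1]*x[4] = 5
  r_xx[4] = x[0]*x[4] = -6
r_xx = [-6, 5, -3, -5, 19, -5, -3, 5, -6]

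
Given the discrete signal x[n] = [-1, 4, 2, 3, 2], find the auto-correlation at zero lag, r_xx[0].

The auto-correlation at zero lag r_xx[0] equals the signal energy.
r_xx[0] = sum of x[n]^2 = (-1)^2 + 4^2 + 2^2 + 3^2 + 2^2
= 1 + 16 + 4 + 9 + 4 = 34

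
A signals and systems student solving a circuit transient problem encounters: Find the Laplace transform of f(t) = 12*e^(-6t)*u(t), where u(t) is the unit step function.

Standard Laplace transform pair:
e^(-at)*u(t) <-> 1/(s+a)
With a = 6: L{12*e^(-6t)*u(t)} = 12/(s+6), ROC: Re(s) > -6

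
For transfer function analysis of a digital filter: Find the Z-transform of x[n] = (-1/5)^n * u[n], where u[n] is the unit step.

The Z-transform of a^n * u[n] is z/(z-a) for |z| > |a|.
Here a = -1/5, so X(z) = z/(z - (-1/5)) = 5z/(5z + 1)
ROC: |z| > 1/5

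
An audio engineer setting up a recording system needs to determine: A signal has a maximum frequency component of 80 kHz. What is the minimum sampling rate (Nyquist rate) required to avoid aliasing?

By the Nyquist-Shannon sampling theorem,
the minimum sampling rate (Nyquist rate) must be at least 2 * f_max.
Nyquist rate = 2 * 80 kHz = 160 kHz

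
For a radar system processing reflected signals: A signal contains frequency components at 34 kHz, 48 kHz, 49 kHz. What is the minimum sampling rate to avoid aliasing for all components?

The highest frequency component is f_max = 49 kHz.
Nyquist rate = 2 * f_max = 2 * 49 kHz = 98 kHz.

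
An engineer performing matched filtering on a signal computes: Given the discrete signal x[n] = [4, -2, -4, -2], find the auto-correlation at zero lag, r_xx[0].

The auto-correlation at zero lag r_xx[0] equals the signal energy.
r_xx[0] = sum of x[n]^2 = 4^2 + (-2)^2 + (-4)^2 + (-2)^2
= 16 + 4 + 16 + 4 = 40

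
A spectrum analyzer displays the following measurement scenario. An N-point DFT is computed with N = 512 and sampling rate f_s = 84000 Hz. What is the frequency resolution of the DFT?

DFT frequency resolution = f_s / N
= 84000 / 512 = 2625/16 Hz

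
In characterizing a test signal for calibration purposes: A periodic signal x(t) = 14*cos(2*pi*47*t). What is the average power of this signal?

Average power of A*cos(wt) is A^2/2.
P = 14^2 / 2 = 196/2 = 98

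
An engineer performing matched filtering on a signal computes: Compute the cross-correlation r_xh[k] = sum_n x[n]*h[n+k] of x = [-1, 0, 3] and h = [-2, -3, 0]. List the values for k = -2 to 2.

Both sequences indexed from 0 and zero outside their support.
Lags with overlap: k = -2 to 2.
  r_xh[-2] = x[2]*h[0] = -6
  r_xh[-1] = x[1]*h[0] + x[2]*h[1] = -9
  r_xh[0] = x[0]*h[0] + x[1]*h[1] + x[2]*h[2] = 2
  r_xh[1] = x[0]*h[1] + x[1]*h[2] = 3
  r_xh[2] = x[0]*h[2] = 0
r_xh = [-6, -9, 2, 3, 0] (for k = -2, ..., 2)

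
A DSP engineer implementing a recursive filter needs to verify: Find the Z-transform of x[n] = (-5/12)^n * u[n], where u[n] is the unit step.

The Z-transform of a^n * u[n] is z/(z-a) for |z| > |a|.
Here a = -5/12, so X(z) = z/(z - (-5/12)) = 12z/(12z + 5)
ROC: |z| > 5/12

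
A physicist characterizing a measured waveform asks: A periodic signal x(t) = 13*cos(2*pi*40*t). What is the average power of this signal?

Average power of A*cos(wt) is A^2/2.
P = 13^2 / 2 = 169/2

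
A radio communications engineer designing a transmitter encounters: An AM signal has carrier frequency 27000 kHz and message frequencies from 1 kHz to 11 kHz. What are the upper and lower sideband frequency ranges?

Upper sideband (USB) = fc + [fm_low, fm_high] = 27000 + [1, 11] = [27001, 27011] kHz
Lower sideband (LSB) = fc - [fm_high, fm_low] = 27000 - [11, 1] = [26989, 26999] kHz
Total occupied spectrum: 26989 kHz to 27011 kHz (plus carrier at 27000 kHz)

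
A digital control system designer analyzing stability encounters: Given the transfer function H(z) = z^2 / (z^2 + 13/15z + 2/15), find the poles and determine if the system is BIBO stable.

Poles are roots of the denominator: z^2 + 13/15z + 2/15 = 0.
Quadratic formula: z = [-(13/15) +/- sqrt((13/15)^2 - 4*(2/15))] / 2
Discriminant = 169/225 - 8/15 = 49/225; sqrt = 7/15.
z = (-13/15 +/- 7/15) / 2 => z = -1/5 or z = -2/3.
|p1| = 2/3, |p2| = 1/5.
For BIBO stability, all poles must lie inside the unit circle (|p| < 1).
System is STABLE since both |p| < 1.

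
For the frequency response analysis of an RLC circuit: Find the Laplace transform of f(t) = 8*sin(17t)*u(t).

Standard pair: sin(wt)*u(t) <-> w/(s^2+w^2)
With w = 17: L{8*sin(17t)*u(t)} = 136/(s^2+289)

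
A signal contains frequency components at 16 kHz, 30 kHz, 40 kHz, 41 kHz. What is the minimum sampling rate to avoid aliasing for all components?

The highest frequency component is f_max = 41 kHz.
Nyquist rate = 2 * f_max = 2 * 41 kHz = 82 kHz.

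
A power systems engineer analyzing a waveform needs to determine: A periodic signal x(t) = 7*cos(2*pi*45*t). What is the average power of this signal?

Average power of A*cos(wt) is A^2/2.
P = 7^2 / 2 = 49/2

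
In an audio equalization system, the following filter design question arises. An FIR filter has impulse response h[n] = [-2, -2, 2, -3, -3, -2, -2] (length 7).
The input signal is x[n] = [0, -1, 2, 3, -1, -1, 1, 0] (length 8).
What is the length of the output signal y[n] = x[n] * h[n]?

For linear convolution, the output length is:
len(y) = len(x) + len(h) - 1 = 8 + 7 - 1 = 14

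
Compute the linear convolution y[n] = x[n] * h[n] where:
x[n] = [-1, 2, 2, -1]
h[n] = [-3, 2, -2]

y[n] = sum_k x[k]*h[n-k]. Output length = len(x) + len(h) - 1 = 4 + 3 - 1 = 6.
y[0] = -1*-3 = 3
y[1] = 2*-3 + -1*2 = -8
y[2] = 2*-3 + 2*2 + -1*-2 = 0
y[3] = -1*-3 + 2*2 + 2*-2 = 3
y[4] = -1*2 + 2*-2 = -6
y[5] = -1*-2 = 2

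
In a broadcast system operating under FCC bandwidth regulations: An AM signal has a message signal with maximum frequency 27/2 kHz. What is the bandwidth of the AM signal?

In AM (double-sideband), the bandwidth is twice the message frequency.
BW = 2 * f_m = 2 * 27/2 kHz = 27 kHz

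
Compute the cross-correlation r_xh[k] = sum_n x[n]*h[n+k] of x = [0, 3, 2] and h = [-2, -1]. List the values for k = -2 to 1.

Both sequences indexed from 0 and zero outside their support.
Lags with overlap: k = -2 to 1.
  r_xh[-2] = x[2]*h[0] = -4
  r_xh[-1] = x[1]*h[0] + x[2]*h[1] = -8
  r_xh[0] = x[0]*h[0] + x[1]*h[1] = -3
  r_xh[1] = x[0]*h[1] = 0
r_xh = [-4, -8, -3, 0] (for k = -2, ..., 1)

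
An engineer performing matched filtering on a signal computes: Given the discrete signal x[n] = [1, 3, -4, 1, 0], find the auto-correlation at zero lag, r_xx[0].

The auto-correlation at zero lag r_xx[0] equals the signal energy.
r_xx[0] = sum of x[n]^2 = 1^2 + 3^2 + (-4)^2 + 1^2 + 0^2
= 1 + 9 + 16 + 1 + 0 = 27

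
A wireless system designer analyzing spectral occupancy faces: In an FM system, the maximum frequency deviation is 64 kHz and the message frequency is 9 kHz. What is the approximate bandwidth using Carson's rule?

Carson's rule: BW = 2*(delta_f + f_m)
= 2*(64 + 9) kHz = 146 kHz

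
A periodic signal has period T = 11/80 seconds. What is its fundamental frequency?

The fundamental frequency is the reciprocal of the period.
f = 1/T = 1/(11/80) = 80/11 Hz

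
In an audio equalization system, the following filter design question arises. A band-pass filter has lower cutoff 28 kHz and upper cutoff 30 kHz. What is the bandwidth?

Bandwidth = f_high - f_low
= 30 kHz - 28 kHz = 2 kHz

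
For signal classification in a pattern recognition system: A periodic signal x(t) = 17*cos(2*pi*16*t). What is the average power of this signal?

Average power of A*cos(wt) is A^2/2.
P = 17^2 / 2 = 289/2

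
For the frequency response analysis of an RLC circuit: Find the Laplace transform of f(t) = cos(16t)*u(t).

Standard pair: cos(wt)*u(t) <-> s/(s^2+w^2)
With w = 16: L{cos(16t)*u(t)} = s/(s^2+256)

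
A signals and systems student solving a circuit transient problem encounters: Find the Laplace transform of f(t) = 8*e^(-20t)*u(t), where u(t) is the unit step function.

Standard Laplace transform pair:
e^(-at)*u(t) <-> 1/(s+a)
With a = 20: L{8*e^(-20t)*u(t)} = 8/(s+20), ROC: Re(s) > -20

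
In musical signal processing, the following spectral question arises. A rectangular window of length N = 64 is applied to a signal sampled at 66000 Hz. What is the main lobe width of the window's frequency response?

For a rectangular window of length N,
the main lobe width in frequency is 2*f_s/N.
= 2*66000/64 = 4125/2 Hz
This determines the minimum frequency separation for resolving two sinusoids.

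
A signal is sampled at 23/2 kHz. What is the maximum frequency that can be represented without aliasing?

The maximum frequency that can be represented without aliasing
is the Nyquist frequency: f_max = f_s / 2 = 23/2 kHz / 2 = 23/4 kHz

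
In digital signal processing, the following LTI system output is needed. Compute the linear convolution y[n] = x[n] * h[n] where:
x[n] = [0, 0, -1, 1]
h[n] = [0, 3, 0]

y[n] = sum_k x[k]*h[n-k]. Output length = len(x) + len(h) - 1 = 4 + 3 - 1 = 6.
y[0] = 0*0 = 0
y[1] = 0*0 + 0*3 = 0
y[2] = -1*0 + 0*3 + 0*0 = 0
y[3] = 1*0 + -1*3 + 0*0 = -3
y[4] = 1*3 + -1*0 = 3
y[5] = 1*0 = 0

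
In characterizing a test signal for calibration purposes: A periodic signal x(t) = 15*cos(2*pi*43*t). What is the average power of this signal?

Average power of A*cos(wt) is A^2/2.
P = 15^2 / 2 = 225/2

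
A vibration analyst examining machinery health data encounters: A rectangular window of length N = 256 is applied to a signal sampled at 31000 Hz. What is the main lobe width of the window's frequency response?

For a rectangular window of length N,
the main lobe width in frequency is 2*f_s/N.
= 2*31000/256 = 3875/16 Hz
This determines the minimum frequency separation for resolving two sinusoids.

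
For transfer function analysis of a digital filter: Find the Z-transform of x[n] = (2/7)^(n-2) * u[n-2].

Time-shifting property: if X(z) = Z{x[n]}, then Z{x[n-d]} = z^(-d) * X(z)
X(z) = z/(z - 2/7) for x[n] = (2/7)^n * u[n]
Z{x[n-2]} = z^(-2) * z/(z - 2/7) = z^(-1)/(z - 2/7)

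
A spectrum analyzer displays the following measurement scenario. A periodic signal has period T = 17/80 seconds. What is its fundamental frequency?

The fundamental frequency is the reciprocal of the period.
f = 1/T = 1/(17/80) = 80/17 Hz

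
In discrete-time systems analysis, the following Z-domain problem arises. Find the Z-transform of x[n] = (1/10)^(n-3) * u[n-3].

Time-shifting property: if X(z) = Z{x[n]}, then Z{x[n-d]} = z^(-d) * X(z)
X(z) = z/(z - 1/10) for x[n] = (1/10)^n * u[n]
Z{x[n-3]} = z^(-3) * z/(z - 1/10) = z^(-2)/(z - 1/10)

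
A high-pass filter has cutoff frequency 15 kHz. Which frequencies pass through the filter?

A high-pass filter passes all frequencies above the cutoff frequency 15 kHz and attenuates lower frequencies.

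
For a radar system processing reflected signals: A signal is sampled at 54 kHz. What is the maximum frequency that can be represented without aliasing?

The maximum frequency that can be represented without aliasing
is the Nyquist frequency: f_max = f_s / 2 = 54 kHz / 2 = 27 kHz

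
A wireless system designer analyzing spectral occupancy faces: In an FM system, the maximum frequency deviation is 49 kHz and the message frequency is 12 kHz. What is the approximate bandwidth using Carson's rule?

Carson's rule: BW = 2*(delta_f + f_m)
= 2*(49 + 12) kHz = 122 kHz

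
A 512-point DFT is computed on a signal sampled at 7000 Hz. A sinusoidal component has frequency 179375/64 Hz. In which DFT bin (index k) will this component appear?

DFT frequency resolution = f_s/N = 7000/512 = 875/64 Hz
Bin index k = f_signal / resolution = 179375/64 / 875/64 = 205
The signal frequency 179375/64 Hz falls in DFT bin k = 205.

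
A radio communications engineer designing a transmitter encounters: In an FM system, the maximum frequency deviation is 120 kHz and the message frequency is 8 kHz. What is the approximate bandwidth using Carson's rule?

Carson's rule: BW = 2*(delta_f + f_m)
= 2*(120 + 8) kHz = 256 kHz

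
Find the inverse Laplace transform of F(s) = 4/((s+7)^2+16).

Standard pair: w/((s+a)^2+w^2) <-> e^(-at)*sin(wt)*u(t)
With a=7, w=4: f(t) = e^(-7t)*sin(4t)*u(t)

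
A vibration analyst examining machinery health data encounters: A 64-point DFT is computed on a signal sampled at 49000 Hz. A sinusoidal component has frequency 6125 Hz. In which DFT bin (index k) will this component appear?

DFT frequency resolution = f_s/N = 49000/64 = 6125/8 Hz
Bin index k = f_signal / resolution = 6125 / 6125/8 = 8
The signal frequency 6125 Hz falls in DFT bin k = 8.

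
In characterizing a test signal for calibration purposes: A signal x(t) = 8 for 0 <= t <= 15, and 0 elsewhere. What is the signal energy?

Energy = integral of |x(t)|^2 dt over the signal duration
= 8^2 * 15 = 64 * 15 = 960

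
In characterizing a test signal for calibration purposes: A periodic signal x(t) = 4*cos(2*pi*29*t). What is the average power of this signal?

Average power of A*cos(wt) is A^2/2.
P = 4^2 / 2 = 16/2 = 8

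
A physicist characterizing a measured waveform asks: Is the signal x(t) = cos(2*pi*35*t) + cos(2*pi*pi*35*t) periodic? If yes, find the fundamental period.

f1 = 35 Hz, f2 = 35*pi Hz
Ratio f2/f1 = pi, which is irrational.
Since the frequency ratio is irrational, no common period exists.
The signal is not periodic.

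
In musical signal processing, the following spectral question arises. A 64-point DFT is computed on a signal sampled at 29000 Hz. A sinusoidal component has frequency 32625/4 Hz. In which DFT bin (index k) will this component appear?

DFT frequency resolution = f_s/N = 29000/64 = 3625/8 Hz
Bin index k = f_signal / resolution = 32625/4 / 3625/8 = 18
The signal frequency 32625/4 Hz falls in DFT bin k = 18.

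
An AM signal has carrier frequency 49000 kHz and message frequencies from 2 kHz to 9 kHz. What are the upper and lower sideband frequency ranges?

Upper sideband (USB) = fc + [fm_low, fm_high] = 49000 + [2, 9] = [49002, 49009] kHz
Lower sideband (LSB) = fc - [fm_high, fm_low] = 49000 - [9, 2] = [48991, 48998] kHz
Total occupied spectrum: 48991 kHz to 49009 kHz (plus carrier at 49000 kHz)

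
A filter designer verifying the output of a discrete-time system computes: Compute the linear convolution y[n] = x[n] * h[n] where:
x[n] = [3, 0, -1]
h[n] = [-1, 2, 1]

y[n] = sum_k x[k]*h[n-k]. Output length = len(x) + len(h) - 1 = 3 + 3 - 1 = 5.
y[0] = 3*-1 = -3
y[1] = 0*-1 + 3*2 = 6
y[2] = -1*-1 + 0*2 + 3*1 = 4
y[3] = -1*2 + 0*1 = -2
y[4] = -1*1 = -1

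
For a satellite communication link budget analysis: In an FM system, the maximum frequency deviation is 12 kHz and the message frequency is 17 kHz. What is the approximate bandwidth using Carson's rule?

Carson's rule: BW = 2*(delta_f + f_m)
= 2*(12 + 17) kHz = 58 kHz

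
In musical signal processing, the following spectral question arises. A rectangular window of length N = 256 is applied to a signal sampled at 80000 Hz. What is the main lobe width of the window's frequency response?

For a rectangular window of length N,
the main lobe width in frequency is 2*f_s/N.
= 2*80000/256 = 625 Hz
This determines the minimum frequency separation for resolving two sinusoids.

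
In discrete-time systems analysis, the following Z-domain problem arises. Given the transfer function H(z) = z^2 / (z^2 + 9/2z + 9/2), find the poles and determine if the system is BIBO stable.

Poles are roots of the denominator: z^2 + 9/2z + 9/2 = 0.
Quadratic formula: z = [-(9/2) +/- sqrt((9/2)^2 - 4*(9/2))] / 2
Discriminant = 81/4 - 18 = 9/4; sqrt = 3/2.
z = (-9/2 +/- 3/2) / 2 => z = -3/2 or z = -3.
|p1| = 3/2, |p2| = 3.
For BIBO stability, all poles must lie inside the unit circle (|p| < 1).
System is UNSTABLE since at least one |p| >= 1.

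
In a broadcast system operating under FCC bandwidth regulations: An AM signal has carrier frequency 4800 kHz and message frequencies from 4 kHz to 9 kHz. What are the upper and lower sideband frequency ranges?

Upper sideband (USB) = fc + [fm_low, fm_high] = 4800 + [4, 9] = [4804, 4809] kHz
Lower sideband (LSB) = fc - [fm_high, fm_low] = 4800 - [9, 4] = [4791, 4796] kHz
Total occupied spectrum: 4791 kHz to 4809 kHz (plus carrier at 4800 kHz)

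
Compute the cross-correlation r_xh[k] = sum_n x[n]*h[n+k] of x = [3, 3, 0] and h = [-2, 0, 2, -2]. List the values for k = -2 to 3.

Both sequences indexed from 0 and zero outside their support.
Lags with overlap: k = -2 to 3.
  r_xh[-2] = x[2]*h[0] = 0
  r_xh[-1] = x[1]*h[0] + x[2]*h[1] = -6
  r_xh[0] = x[0]*h[0] + x[1]*h[1] + x[2]*h[2] = -6
  r_xh[1] = x[0]*h[1] + x[1]*h[2] + x[2]*h[3] = 6
  r_xh[2] = x[0]*h[2] + x[1]*h[3] = 0
  r_xh[3] = x[0]*h[3] = -6
r_xh = [0, -6, -6, 6, 0, -6] (for k = -2, ..., 3)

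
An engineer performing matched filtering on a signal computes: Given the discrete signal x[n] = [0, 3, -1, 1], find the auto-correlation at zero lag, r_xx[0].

The auto-correlation at zero lag r_xx[0] equals the signal energy.
r_xx[0] = sum of x[n]^2 = 0^2 + 3^2 + (-1)^2 + 1^2
= 0 + 9 + 1 + 1 = 11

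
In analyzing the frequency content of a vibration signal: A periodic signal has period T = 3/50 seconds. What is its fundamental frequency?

The fundamental frequency is the reciprocal of the period.
f = 1/T = 1/(3/50) = 50/3 Hz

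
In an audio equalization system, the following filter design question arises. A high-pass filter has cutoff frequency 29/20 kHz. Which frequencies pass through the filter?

A high-pass filter passes all frequencies above the cutoff frequency 29/20 kHz and attenuates lower frequencies.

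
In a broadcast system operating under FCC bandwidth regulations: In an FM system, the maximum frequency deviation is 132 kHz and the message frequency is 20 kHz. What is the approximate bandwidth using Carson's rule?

Carson's rule: BW = 2*(delta_f + f_m)
= 2*(132 + 20) kHz = 304 kHz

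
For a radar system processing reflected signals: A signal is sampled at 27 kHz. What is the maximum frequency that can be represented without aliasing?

The maximum frequency that can be represented without aliasing
is the Nyquist frequency: f_max = f_s / 2 = 27 kHz / 2 = 27/2 kHz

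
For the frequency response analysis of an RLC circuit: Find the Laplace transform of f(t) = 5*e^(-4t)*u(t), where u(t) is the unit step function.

Standard Laplace transform pair:
e^(-at)*u(t) <-> 1/(s+a)
With a = 4: L{5*e^(-4t)*u(t)} = 5/(s+4), ROC: Re(s) > -4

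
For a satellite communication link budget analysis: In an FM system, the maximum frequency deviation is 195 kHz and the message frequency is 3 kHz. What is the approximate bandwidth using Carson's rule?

Carson's rule: BW = 2*(delta_f + f_m)
= 2*(195 + 3) kHz = 396 kHz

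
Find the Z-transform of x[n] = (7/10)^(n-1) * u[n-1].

Time-shifting property: if X(z) = Z{x[n]}, then Z{x[n-d]} = z^(-d) * X(z)
X(z) = z/(z - 7/10) for x[n] = (7/10)^n * u[n]
Z{x[n-1]} = z^(-1) * z/(z - 7/10) = 1/(z - 7/10)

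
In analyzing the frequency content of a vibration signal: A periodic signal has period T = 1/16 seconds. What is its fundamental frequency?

The fundamental frequency is the reciprocal of the period.
f = 1/T = 1/(1/16) = 16 Hz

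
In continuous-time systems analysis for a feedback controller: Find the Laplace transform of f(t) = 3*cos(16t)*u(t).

Standard pair: cos(wt)*u(t) <-> s/(s^2+w^2)
With w = 16: L{3*cos(16t)*u(t)} = 3s/(s^2+256)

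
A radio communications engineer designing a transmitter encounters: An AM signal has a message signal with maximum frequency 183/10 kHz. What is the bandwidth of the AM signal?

In AM (double-sideband), the bandwidth is twice the message frequency.
BW = 2 * f_m = 2 * 183/10 kHz = 183/5 kHz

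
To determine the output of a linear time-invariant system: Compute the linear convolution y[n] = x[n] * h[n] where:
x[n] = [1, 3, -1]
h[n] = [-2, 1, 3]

y[n] = sum_k x[k]*h[n-k]. Output length = len(x) + len(h) - 1 = 3 + 3 - 1 = 5.
y[0] = 1*-2 = -2
y[1] = 3*-2 + 1*1 = -5
y[2] = -1*-2 + 3*1 + 1*3 = 8
y[3] = -1*1 + 3*3 = 8
y[4] = -1*3 = -3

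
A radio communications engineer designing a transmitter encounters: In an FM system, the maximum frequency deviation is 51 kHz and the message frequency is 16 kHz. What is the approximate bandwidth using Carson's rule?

Carson's rule: BW = 2*(delta_f + f_m)
= 2*(51 + 16) kHz = 134 kHz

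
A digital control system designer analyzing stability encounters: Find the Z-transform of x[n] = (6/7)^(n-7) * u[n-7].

Time-shifting property: if X(z) = Z{x[n]}, then Z{x[n-d]} = z^(-d) * X(z)
X(z) = z/(z - 6/7) for x[n] = (6/7)^n * u[n]
Z{x[n-7]} = z^(-7) * z/(z - 6/7) = z^(-6)/(z - 6/7)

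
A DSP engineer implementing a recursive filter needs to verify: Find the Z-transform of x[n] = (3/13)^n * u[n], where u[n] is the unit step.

The Z-transform of a^n * u[n] is z/(z-a) for |z| > |a|.
Here a = 3/13, so X(z) = z/(z - (3/13)) = 13z/(13z - 3)
ROC: |z| > 3/13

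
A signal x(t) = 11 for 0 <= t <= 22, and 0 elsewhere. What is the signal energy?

Energy = integral of |x(t)|^2 dt over the signal duration
= 11^2 * 22 = 121 * 22 = 2662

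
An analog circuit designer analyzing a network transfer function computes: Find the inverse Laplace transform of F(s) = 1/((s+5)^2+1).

Standard pair: w/((s+a)^2+w^2) <-> e^(-at)*sin(wt)*u(t)
With a=5, w=1: f(t) = e^(-5t)*sin(t)*u(t)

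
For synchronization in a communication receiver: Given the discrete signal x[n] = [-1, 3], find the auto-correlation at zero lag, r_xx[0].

The auto-correlation at zero lag r_xx[0] equals the signal energy.
r_xx[0] = sum of x[n]^2 = (-1)^2 + 3^2
= 1 + 9 = 10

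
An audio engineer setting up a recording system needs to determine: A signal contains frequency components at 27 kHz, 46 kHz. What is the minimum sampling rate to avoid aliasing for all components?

The highest frequency component is f_max = 46 kHz.
Nyquist rate = 2 * f_max = 2 * 46 kHz = 92 kHz.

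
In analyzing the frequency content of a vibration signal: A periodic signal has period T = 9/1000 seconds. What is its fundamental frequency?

The fundamental frequency is the reciprocal of the period.
f = 1/T = 1/(9/1000) = 1000/9 Hz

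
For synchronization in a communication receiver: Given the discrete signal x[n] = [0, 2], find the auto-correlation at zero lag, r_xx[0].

The auto-correlation at zero lag r_xx[0] equals the signal energy.
r_xx[0] = sum of x[n]^2 = 0^2 + 2^2
= 0 + 4 = 4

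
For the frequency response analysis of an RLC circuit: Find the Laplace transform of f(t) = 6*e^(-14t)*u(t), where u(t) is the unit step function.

Standard Laplace transform pair:
e^(-at)*u(t) <-> 1/(s+a)
With a = 14: L{6*e^(-14t)*u(t)} = 6/(s+14), ROC: Re(s) > -14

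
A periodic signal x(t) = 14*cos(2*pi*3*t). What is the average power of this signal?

Average power of A*cos(wt) is A^2/2.
P = 14^2 / 2 = 196/2 = 98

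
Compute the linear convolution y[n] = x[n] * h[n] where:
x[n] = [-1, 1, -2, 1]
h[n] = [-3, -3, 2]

y[n] = sum_k x[k]*h[n-k]. Output length = len(x) + len(h) - 1 = 4 + 3 - 1 = 6.
y[0] = -1*-3 = 3
y[1] = 1*-3 + -1*-3 = 0
y[2] = -2*-3 + 1*-3 + -1*2 = 1
y[3] = 1*-3 + -2*-3 + 1*2 = 5
y[4] = 1*-3 + -2*2 = -7
y[5] = 1*2 = 2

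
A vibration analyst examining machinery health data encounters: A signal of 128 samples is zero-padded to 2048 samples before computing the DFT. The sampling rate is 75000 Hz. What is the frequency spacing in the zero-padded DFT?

Original DFT: N = 128, resolution = f_s/N = 75000/128 = 9375/16 Hz
Zero-padded DFT: N = 2048, resolution = f_s/N = 75000/2048 = 9375/256 Hz
Zero-padding interpolates the spectrum (finer frequency grid)
but does NOT improve the true spectral resolution (ability to resolve close frequencies).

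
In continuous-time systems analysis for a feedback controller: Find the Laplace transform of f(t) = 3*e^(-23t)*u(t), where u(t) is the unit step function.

Standard Laplace transform pair:
e^(-at)*u(t) <-> 1/(s+a)
With a = 23: L{3*e^(-23t)*u(t)} = 3/(s+23), ROC: Re(s) > -23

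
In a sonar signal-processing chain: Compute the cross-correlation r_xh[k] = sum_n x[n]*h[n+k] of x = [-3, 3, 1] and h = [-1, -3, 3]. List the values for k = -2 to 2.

Both sequences indexed from 0 and zero outside their support.
Lags with overlap: k = -2 to 2.
  r_xh[-2] = x[2]*h[0] = -1
  r_xh[-1] = x[1]*h[0] + x[2]*h[1] = -6
  r_xh[0] = x[0]*h[0] + x[1]*h[1] + x[2]*h[2] = -3
  r_xh[1] = x[0]*h[1] + x[1]*h[2] = 18
  r_xh[2] = x[0]*h[2] = -9
r_xh = [-1, -6, -3, 18, -9] (for k = -2, ..., 2)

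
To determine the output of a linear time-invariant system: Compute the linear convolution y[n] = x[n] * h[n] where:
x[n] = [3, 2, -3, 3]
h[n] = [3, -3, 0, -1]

y[n] = sum_k x[k]*h[n-k]. Output length = len(x) + len(h) - 1 = 4 + 4 - 1 = 7.
y[0] = 3*3 = 9
y[1] = 2*3 + 3*-3 = -3
y[2] = -3*3 + 2*-3 + 3*0 = -15
y[3] = 3*3 + -3*-3 + 2*0 + 3*-1 = 15
y[4] = 3*-3 + -3*0 + 2*-1 = -11
y[5] = 3*0 + -3*-1 = 3
y[6] = 3*-1 = -3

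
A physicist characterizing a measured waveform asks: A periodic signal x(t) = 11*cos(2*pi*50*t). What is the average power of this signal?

Average power of A*cos(wt) is A^2/2.
P = 11^2 / 2 = 121/2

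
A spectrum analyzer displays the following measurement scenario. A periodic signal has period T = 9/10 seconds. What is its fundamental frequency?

The fundamental frequency is the reciprocal of the period.
f = 1/T = 1/(9/10) = 10/9 Hz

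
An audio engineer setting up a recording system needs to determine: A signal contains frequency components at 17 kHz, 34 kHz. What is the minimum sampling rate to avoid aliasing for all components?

The highest frequency component is f_max = 34 kHz.
Nyquist rate = 2 * f_max = 2 * 34 kHz = 68 kHz.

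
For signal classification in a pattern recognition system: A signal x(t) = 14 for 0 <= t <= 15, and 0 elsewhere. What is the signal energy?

Energy = integral of |x(t)|^2 dt over the signal duration
= 14^2 * 15 = 196 * 15 = 2940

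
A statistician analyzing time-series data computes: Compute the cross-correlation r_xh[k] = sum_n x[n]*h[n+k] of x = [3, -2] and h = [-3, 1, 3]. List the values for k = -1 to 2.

Both sequences indexed from 0 and zero outside their support.
Lags with overlap: k = -1 to 2.
  r_xh[-1] = x[1]*h[0] = 6
  r_xh[0] = x[0]*h[0] + x[1]*h[1] = -11
  r_xh[1] = x[0]*h[1] + x[1]*h[2] = -3
  r_xh[2] = x[0]*h[2] = 9
r_xh = [6, -11, -3, 9] (for k = -1, ..., 2)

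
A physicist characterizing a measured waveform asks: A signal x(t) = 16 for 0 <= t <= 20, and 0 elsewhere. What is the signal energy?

Energy = integral of |x(t)|^2 dt over the signal duration
= 16^2 * 20 = 256 * 20 = 5120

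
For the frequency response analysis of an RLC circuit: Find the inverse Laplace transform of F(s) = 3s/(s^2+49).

Standard pair: s/(s^2+w^2) <-> cos(wt)*u(t)
With k=3, w=7: f(t) = 3*cos(7t)*u(t)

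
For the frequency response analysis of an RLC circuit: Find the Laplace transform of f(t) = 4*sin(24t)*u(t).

Standard pair: sin(wt)*u(t) <-> w/(s^2+w^2)
With w = 24: L{4*sin(24t)*u(t)} = 96/(s^2+576)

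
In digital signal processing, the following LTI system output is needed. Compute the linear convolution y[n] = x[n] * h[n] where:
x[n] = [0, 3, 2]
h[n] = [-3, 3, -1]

y[n] = sum_k x[k]*h[n-k]. Output length = len(x) + len(h) - 1 = 3 + 3 - 1 = 5.
y[0] = 0*-3 = 0
y[1] = 3*-3 + 0*3 = -9
y[2] = 2*-3 + 3*3 + 0*-1 = 3
y[3] = 2*3 + 3*-1 = 3
y[4] = 2*-1 = -2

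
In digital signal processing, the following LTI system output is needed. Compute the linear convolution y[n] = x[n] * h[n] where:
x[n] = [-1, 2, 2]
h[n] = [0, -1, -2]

y[n] = sum_k x[k]*h[n-k]. Output length = len(x) + len(h) - 1 = 3 + 3 - 1 = 5.
y[0] = -1*0 = 0
y[1] = 2*0 + -1*-1 = 1
y[2] = 2*0 + 2*-1 + -1*-2 = 0
y[3] = 2*-1 + 2*-2 = -6
y[4] = 2*-2 = -4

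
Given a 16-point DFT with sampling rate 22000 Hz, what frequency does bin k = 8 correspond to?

The frequency of DFT bin k is: f_k = k * f_s / N
f_8 = 8 * 22000 / 16 = 11000 Hz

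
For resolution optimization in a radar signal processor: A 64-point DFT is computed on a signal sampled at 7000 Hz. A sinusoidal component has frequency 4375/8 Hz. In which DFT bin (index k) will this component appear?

DFT frequency resolution = f_s/N = 7000/64 = 875/8 Hz
Bin index k = f_signal / resolution = 4375/8 / 875/8 = 5
The signal frequency 4375/8 Hz falls in DFT bin k = 5.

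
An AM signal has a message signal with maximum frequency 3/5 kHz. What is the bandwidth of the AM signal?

In AM (double-sideband), the bandwidth is twice the message frequency.
BW = 2 * f_m = 2 * 3/5 kHz = 6/5 kHz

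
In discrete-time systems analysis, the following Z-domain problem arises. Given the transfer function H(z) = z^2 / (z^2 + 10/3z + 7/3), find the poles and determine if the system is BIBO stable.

Poles are roots of the denominator: z^2 + 10/3z + 7/3 = 0.
Quadratic formula: z = [-(10/3) +/- sqrt((10/3)^2 - 4*(7/3))] / 2
Discriminant = 100/9 - 28/3 = 16/9; sqrt = 4/3.
z = (-10/3 +/- 4/3) / 2 => z = -1 or z = -7/3.
|p1| = 1, |p2| = 7/3.
For BIBO stability, all poles must lie inside the unit circle (|p| < 1).
System is UNSTABLE since at least one |p| >= 1.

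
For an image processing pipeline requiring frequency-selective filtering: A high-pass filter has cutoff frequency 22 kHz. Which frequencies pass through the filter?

A high-pass filter passes all frequencies above the cutoff frequency 22 kHz and attenuates lower frequencies.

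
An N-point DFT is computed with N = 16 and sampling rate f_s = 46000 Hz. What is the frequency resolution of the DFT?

DFT frequency resolution = f_s / N
= 46000 / 16 = 2875 Hz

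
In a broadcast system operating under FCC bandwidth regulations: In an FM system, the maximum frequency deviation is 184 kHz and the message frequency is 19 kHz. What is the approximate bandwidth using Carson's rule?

Carson's rule: BW = 2*(delta_f + f_m)
= 2*(184 + 19) kHz = 406 kHz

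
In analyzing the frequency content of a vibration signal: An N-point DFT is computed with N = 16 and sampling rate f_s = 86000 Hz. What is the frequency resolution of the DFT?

DFT frequency resolution = f_s / N
= 86000 / 16 = 5375 Hz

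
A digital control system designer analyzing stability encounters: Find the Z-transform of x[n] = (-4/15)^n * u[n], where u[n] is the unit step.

The Z-transform of a^n * u[n] is z/(z-a) for |z| > |a|.
Here a = -4/15, so X(z) = z/(z - (-4/15)) = 15z/(15z + 4)
ROC: |z| > 4/15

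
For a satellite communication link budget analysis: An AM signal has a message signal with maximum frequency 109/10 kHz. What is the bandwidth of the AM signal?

In AM (double-sideband), the bandwidth is twice the message frequency.
BW = 2 * f_m = 2 * 109/10 kHz = 109/5 kHz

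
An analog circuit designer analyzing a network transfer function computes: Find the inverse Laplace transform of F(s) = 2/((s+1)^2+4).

Standard pair: w/((s+a)^2+w^2) <-> e^(-at)*sin(wt)*u(t)
With a=1, w=2: f(t) = e^(-t)*sin(2t)*u(t)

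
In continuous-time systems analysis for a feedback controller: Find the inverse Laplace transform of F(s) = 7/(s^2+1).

Standard pair: w/(s^2+w^2) <-> sin(wt)*u(t)
Recognize w^2 = 1, so w = 1; numerator 7 = 7*1.
f(t) = 7*sin(t)*u(t)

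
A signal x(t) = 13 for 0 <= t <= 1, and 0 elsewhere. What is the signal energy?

Energy = integral of |x(t)|^2 dt over the signal duration
= 13^2 * 1 = 169 * 1 = 169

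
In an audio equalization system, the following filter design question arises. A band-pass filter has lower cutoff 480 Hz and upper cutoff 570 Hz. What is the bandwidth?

Bandwidth = f_high - f_low
= 570 Hz - 480 Hz = 90 Hz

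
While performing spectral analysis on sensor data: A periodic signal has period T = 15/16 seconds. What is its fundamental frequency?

The fundamental frequency is the reciprocal of the period.
f = 1/T = 1/(15/16) = 16/15 Hz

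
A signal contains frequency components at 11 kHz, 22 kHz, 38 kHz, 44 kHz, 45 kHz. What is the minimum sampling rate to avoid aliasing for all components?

The highest frequency component is f_max = 45 kHz.
Nyquist rate = 2 * f_max = 2 * 45 kHz = 90 kHz.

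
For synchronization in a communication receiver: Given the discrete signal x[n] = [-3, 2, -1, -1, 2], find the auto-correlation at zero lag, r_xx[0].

The auto-correlation at zero lag r_xx[0] equals the signal energy.
r_xx[0] = sum of x[n]^2 = (-3)^2 + 2^2 + (-1)^2 + (-1)^2 + 2^2
= 9 + 4 + 1 + 1 + 4 = 19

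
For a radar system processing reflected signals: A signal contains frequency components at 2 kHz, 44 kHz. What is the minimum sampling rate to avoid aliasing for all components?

The highest frequency component is f_max = 44 kHz.
Nyquist rate = 2 * f_max = 2 * 44 kHz = 88 kHz.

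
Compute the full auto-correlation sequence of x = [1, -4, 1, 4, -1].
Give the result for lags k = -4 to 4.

r_xx[k] = sum_m x[m]*x[m+k], indexed from 0, for k = -4 to 4:
  r_xx[-4] = x[4]*x[0] = -1
  r_xx[-3] = x[3]*x[0] + x[4]*x[1] = 8
  r_xx[-2] = x[2]*x[0] + x[3]*x[1] + x[4]*x[2] = -16
  r_xx[-1] = x[1]*x[0] + x[2]*x[1] + x[3]*x[2] + x[4]*x[3] = -8
  r_xx[0] = x[0]*x[0] + x[1]*x[1] + x[2]*x[2] + x[3]*x[3] + x[4]*x[4] = 35
  r_xx[1] = x[0]*x[1] + x[1]*x[2] + x[2]*x[3] + x[3]*x[4] = -8
  r_xx[2] = x[0]*x[2] + x[1]*x[3] + x[2]*x[4] = -16
  r_xx[3] = x[0]*x[3] + x[1]*x[4] = 8
  r_xx[4] = x[0]*x[4] = -1
r_xx = [-1, 8, -16, -8, 35, -8, -16, 8, -1]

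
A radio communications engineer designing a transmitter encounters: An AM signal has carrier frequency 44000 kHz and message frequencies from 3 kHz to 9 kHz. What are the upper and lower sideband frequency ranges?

Upper sideband (USB) = fc + [fm_low, fm_high] = 44000 + [3, 9] = [44003, 44009] kHz
Lower sideband (LSB) = fc - [fm_high, fm_low] = 44000 - [9, 3] = [43991, 43997] kHz
Total occupied spectrum: 43991 kHz to 44009 kHz (plus carrier at 44000 kHz)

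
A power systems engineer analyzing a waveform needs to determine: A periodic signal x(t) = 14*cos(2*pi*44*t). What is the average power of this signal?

Average power of A*cos(wt) is A^2/2.
P = 14^2 / 2 = 196/2 = 98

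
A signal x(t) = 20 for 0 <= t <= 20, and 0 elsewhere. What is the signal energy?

Energy = integral of |x(t)|^2 dt over the signal duration
= 20^2 * 20 = 400 * 20 = 8000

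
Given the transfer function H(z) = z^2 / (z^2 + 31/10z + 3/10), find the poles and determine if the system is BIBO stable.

Poles are roots of the denominator: z^2 + 31/10z + 3/10 = 0.
Quadratic formula: z = [-(31/10) +/- sqrt((31/10)^2 - 4*(3/10))] / 2
Discriminant = 961/100 - 6/5 = 841/100; sqrt = 29/10.
z = (-31/10 +/- 29/10) / 2 => z = -1/10 or z = -3.
|p1| = 3, |p2| = 1/10.
For BIBO stability, all poles must lie inside the unit circle (|p| < 1).
System is UNSTABLE since at least one |p| >= 1.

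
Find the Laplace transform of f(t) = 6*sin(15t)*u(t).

Standard pair: sin(wt)*u(t) <-> w/(s^2+w^2)
With w = 15: L{6*sin(15t)*u(t)} = 90/(s^2+225)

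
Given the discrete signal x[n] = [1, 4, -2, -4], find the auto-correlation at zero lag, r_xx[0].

The auto-correlation at zero lag r_xx[0] equals the signal energy.
r_xx[0] = sum of x[n]^2 = 1^2 + 4^2 + (-2)^2 + (-4)^2
= 1 + 16 + 4 + 16 = 37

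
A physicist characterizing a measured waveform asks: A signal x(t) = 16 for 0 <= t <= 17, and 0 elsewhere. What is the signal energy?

Energy = integral of |x(t)|^2 dt over the signal duration
= 16^2 * 17 = 256 * 17 = 4352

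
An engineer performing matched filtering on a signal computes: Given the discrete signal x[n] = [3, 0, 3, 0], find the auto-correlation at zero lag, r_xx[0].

The auto-correlation at zero lag r_xx[0] equals the signal energy.
r_xx[0] = sum of x[n]^2 = 3^2 + 0^2 + 3^2 + 0^2
= 9 + 0 + 9 + 0 = 18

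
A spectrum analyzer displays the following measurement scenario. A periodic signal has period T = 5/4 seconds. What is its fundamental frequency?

The fundamental frequency is the reciprocal of the period.
f = 1/T = 1/(5/4) = 4/5 Hz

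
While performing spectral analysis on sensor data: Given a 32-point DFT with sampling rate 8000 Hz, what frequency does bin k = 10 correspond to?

The frequency of DFT bin k is: f_k = k * f_s / N
f_10 = 10 * 8000 / 32 = 2500 Hz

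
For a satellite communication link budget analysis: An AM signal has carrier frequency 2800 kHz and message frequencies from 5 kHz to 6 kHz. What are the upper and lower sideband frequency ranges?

Upper sideband (USB) = fc + [fm_low, fm_high] = 2800 + [5, 6] = [2805, 2806] kHz
Lower sideband (LSB) = fc - [fm_high, fm_low] = 2800 - [6, 5] = [2794, 2795] kHz
Total occupied spectrum: 2794 kHz to 2806 kHz (plus carrier at 2800 kHz)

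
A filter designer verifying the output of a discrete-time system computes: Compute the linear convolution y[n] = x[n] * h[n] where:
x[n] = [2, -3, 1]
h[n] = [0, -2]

y[n] = sum_k x[k]*h[n-k]. Output length = len(x) + len(h) - 1 = 3 + 2 - 1 = 4.
y[0] = 2*0 = 0
y[1] = -3*0 + 2*-2 = -4
y[2] = 1*0 + -3*-2 = 6
y[3] = 1*-2 = -2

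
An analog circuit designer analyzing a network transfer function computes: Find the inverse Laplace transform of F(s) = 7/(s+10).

Standard pair: k/(s+a) <-> k*e^(-at)*u(t)
With k=7, a=10: f(t) = 7*e^(-10t)*u(t)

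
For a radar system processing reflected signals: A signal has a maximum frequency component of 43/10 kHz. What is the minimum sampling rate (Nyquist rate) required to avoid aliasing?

By the Nyquist-Shannon sampling theorem,
the minimum sampling rate (Nyquist rate) must be at least 2 * f_max.
Nyquist rate = 2 * 43/10 kHz = 43/5 kHz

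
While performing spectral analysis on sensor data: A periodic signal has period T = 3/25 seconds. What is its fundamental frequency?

The fundamental frequency is the reciprocal of the period.
f = 1/T = 1/(3/25) = 25/3 Hz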